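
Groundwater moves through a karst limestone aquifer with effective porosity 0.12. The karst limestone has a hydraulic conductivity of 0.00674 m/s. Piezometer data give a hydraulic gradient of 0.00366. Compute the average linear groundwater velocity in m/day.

17.8

Convert K: 0.00674 m/s × 86400 = 582.3 m/day.
Hydraulic gradient i = 0.00366.
Darcy flux q = K · i = 582.3 × 0.003660 = 2.131 m/day.
Seepage velocity v = q / n_e = 2.131 / 0.12 = 17.76 m/day.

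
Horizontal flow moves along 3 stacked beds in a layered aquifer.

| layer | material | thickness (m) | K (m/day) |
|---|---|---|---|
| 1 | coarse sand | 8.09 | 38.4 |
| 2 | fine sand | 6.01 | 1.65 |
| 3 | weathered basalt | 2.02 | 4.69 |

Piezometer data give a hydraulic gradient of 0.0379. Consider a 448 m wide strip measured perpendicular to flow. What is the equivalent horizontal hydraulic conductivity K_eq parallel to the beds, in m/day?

Flow is parallel to layering, so each bed carries its own Darcy discharge and the transmissivities add.
Σ(K_i·b_i) = 38.4×8.09 + 1.65×6.01 + 4.69×2.02 = 330.0 m²/day.
Total thickness b = 16.12 m, so K_eq = Σ(K_i·b_i)/b = 20.47 m/day.

20.5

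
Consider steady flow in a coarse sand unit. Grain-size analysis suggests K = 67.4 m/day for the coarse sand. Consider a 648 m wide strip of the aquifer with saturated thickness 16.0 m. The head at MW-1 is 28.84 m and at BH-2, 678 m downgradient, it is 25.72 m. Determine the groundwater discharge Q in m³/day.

Cross-sectional area A = 648 × 16.0 = 10368 m².
Hydraulic gradient i = (28.84 − 25.72) / 678 = 3.12 / 678 = 0.004602.
Darcy's law: Q = K · A · i = 67.40 × 10368 × 0.004602 = 3216 m³/day.

3220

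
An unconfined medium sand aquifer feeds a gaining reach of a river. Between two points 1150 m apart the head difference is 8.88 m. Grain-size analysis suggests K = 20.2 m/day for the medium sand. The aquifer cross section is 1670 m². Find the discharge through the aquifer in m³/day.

Hydraulic gradient i = Δh / L = 8.88 / 1150 = 0.007722.
Darcy's law: Q = K · A · i = 20.20 × 1670 × 0.007722 = 260.5 m³/day.

260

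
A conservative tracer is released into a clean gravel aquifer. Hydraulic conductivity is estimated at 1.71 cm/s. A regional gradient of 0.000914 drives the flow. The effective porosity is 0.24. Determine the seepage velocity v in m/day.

5.63

Convert K: 1.71 cm/s × 864 = 1477 m/day.
Hydraulic gradient i = 0.000914.
Darcy flux q = K · i = 1477 × 0.0009140 = 1.350 m/day.
Seepage velocity v = q / n_e = 1.350 / 0.24 = 5.627 m/day.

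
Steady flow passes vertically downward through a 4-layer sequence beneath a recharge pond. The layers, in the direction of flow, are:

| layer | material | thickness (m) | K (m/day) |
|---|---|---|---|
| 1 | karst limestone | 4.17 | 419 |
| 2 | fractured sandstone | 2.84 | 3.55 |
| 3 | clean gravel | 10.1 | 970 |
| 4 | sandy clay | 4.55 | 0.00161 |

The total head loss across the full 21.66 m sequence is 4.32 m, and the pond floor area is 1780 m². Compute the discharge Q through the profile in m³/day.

2.72

Flow is perpendicular to layering, so the layers act in series and the equivalent K is the thickness-weighted harmonic mean.
Total thickness L = 4.17 + 2.84 + 10.1 + 4.55 = 21.66 m.
Σ(b_i/K_i) = 4.17/419 + 2.84/3.55 + 10.1/970 + 4.55/0.00161 = 2827 d.
K_eq = L / Σ(b_i/K_i) = 21.66 / 2827 = 0.007662 m/day.
Q = K_eq · A · (Δh/L) = 0.007662 × 1780 × (4.32/21.66) = 2.720 m³/day.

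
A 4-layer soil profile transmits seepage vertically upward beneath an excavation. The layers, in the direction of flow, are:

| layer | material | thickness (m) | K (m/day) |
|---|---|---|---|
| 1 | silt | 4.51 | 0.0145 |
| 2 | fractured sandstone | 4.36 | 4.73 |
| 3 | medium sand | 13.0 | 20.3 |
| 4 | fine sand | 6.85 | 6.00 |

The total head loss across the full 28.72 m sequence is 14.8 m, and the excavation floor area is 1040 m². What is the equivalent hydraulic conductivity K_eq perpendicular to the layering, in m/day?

Flow is perpendicular to layering, so the layers act in series and the equivalent K is the thickness-weighted harmonic mean.
Total thickness L = 4.51 + 4.36 + 13.0 + 6.85 = 28.72 m.
Σ(b_i/K_i) = 4.51/0.0145 + 4.36/4.73 + 13.0/20.3 + 6.85/6.00 = 313.7 d.
K_eq = L / Σ(b_i/K_i) = 28.72 / 313.7 = 0.09154 m/day.

0.0915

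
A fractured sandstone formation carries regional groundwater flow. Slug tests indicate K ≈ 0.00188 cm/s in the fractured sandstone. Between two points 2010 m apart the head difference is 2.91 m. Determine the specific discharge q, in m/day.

Convert K: 0.00188 cm/s × 864 = 1.624 m/day.
Hydraulic gradient i = Δh / L = 2.91 / 2010 = 0.001448.
Specific discharge q = K · i = 1.624 × 0.001448 = 0.002352 m/day.

0.00235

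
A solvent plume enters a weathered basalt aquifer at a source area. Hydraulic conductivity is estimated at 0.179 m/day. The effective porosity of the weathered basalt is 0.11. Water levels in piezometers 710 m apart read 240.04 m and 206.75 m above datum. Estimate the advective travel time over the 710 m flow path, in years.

25.5

Hydraulic gradient i = (240.04 − 206.75) / 710 = 33.29 / 710 = 0.04689.
Darcy flux q = K · i = 0.1790 × 0.04689 = 0.008393 m/day.
Seepage velocity v = q / n_e = 0.008393 / 0.11 = 0.07630 m/day.
Travel time t = L / v = 710 / 0.07630 = 9306 days = 25.48 years.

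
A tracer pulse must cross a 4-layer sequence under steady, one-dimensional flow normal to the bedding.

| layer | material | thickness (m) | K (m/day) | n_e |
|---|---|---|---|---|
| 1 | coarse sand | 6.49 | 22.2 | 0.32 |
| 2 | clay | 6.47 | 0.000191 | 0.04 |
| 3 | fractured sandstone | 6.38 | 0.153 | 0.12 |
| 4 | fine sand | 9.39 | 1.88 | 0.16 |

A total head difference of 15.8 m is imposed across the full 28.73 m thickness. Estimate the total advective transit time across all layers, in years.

27.1

With flow normal to the layers, continuity requires the same specific discharge q through every layer.
Σ(b_i/K_i) = 6.49/22.2 + 6.47/0.000191 + 6.38/0.153 + 9.39/1.88 = 33921 d.
q = Δh / Σ(b_i/K_i) = 15.8 / 33921 = 0.0004658 m/day.
In each layer the seepage velocity is v_i = q/n_i, so the layer transit time is t_i = b_i·n_i / q:
  layer 1 (coarse sand): t_1 = 6.49 × 0.32 / 0.0004658 = 4459 d
  layer 2 (clay): t_2 = 6.47 × 0.04 / 0.0004658 = 555.6 d
  layer 3 (fractured sandstone): t_3 = 6.38 × 0.12 / 0.0004658 = 1644 d
  layer 4 (fine sand): t_4 = 9.39 × 0.16 / 0.0004658 = 3226 d
Total t = Σ t_i = 9884 days = 27.06 years.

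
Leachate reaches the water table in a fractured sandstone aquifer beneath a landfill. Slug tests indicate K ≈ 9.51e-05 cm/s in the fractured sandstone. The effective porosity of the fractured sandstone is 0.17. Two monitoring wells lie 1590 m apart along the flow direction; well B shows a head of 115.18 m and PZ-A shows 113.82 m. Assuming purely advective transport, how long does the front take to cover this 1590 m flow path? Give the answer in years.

10500

Convert K: 9.51e-05 cm/s × 864 = 0.08217 m/day.
Hydraulic gradient i = (115.18 − 113.82) / 1590 = 1.36 / 1590 = 0.0008553.
Darcy flux q = K · i = 0.08217 × 0.0008553 = 7.028e-05 m/day.
Seepage velocity v = q / n_e = 7.028e-05 / 0.17 = 0.0004134 m/day.
Travel time t = L / v = 1590 / 0.0004134 = 3.846e+06 days = 10530 years.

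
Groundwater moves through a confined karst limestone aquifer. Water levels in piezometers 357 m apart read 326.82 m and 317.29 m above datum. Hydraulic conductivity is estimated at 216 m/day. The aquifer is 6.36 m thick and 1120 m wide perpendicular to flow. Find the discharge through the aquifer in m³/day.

Cross-sectional area A = 1120 × 6.36 = 7123 m².
Hydraulic gradient i = (326.82 − 317.29) / 357 = 9.53 / 357 = 0.02669.
Darcy's law: Q = K · A · i = 216.0 × 7123 × 0.02669 = 41073 m³/day.

41100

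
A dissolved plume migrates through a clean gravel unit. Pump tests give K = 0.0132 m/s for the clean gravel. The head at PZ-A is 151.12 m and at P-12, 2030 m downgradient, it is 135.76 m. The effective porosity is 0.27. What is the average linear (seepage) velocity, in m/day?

32.0

Convert K: 0.0132 m/s × 86400 = 1140 m/day.
Hydraulic gradient i = (151.12 − 135.76) / 2030 = 15.36 / 2030 = 0.007567.
Darcy flux q = K · i = 1140 × 0.007567 = 8.629 m/day.
Seepage velocity v = q / n_e = 8.629 / 0.27 = 31.96 m/day.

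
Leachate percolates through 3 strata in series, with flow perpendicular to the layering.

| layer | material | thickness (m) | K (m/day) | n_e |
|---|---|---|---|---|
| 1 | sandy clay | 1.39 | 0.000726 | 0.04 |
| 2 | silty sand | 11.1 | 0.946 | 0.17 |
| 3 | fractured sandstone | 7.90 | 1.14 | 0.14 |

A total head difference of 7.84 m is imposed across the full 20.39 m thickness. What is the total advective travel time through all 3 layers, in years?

With flow normal to the layers, continuity requires the same specific discharge q through every layer.
Σ(b_i/K_i) = 1.39/0.000726 + 11.1/0.946 + 7.90/1.14 = 1933 d.
q = Δh / Σ(b_i/K_i) = 7.84 / 1933 = 0.004055 m/day.
In each layer the seepage velocity is v_i = q/n_i, so the layer transit time is t_i = b_i·n_i / q:
  layer 1 (sandy clay): t_1 = 1.39 × 0.04 / 0.004055 = 13.71 d
  layer 2 (silty sand): t_2 = 11.1 × 0.17 / 0.004055 = 465.3 d
  layer 3 (fractured sandstone): t_3 = 7.90 × 0.14 / 0.004055 = 272.7 d
Total t = Σ t_i = 751.8 days = 2.058 years.

2.06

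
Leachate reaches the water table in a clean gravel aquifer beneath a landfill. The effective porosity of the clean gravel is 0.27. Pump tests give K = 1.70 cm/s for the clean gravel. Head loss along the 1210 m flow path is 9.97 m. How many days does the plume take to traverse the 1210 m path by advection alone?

Convert K: 1.70 cm/s × 864 = 1469 m/day.
Hydraulic gradient i = Δh / L = 9.97 / 1210 = 0.008240.
Darcy flux q = K · i = 1469 × 0.008240 = 12.10 m/day.
Seepage velocity v = q / n_e = 12.10 / 0.27 = 44.82 m/day.
Travel time t = L / v = 1210 / 44.82 = 26.99 days.

27.0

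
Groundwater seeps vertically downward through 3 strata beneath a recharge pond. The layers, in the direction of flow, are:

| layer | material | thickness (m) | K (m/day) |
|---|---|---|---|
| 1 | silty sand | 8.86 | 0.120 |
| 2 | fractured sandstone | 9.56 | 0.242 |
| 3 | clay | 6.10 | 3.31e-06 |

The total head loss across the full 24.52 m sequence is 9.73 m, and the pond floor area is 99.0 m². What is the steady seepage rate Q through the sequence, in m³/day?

0.000523

Flow is perpendicular to layering, so the layers act in series and the equivalent K is the thickness-weighted harmonic mean.
Total thickness L = 8.86 + 9.56 + 6.10 = 24.52 m.
Σ(b_i/K_i) = 8.86/0.120 + 9.56/0.242 + 6.10/3.31e-06 = 1.843e+06 d.
K_eq = L / Σ(b_i/K_i) = 24.52 / 1.843e+06 = 1.330e-05 m/day.
Q = K_eq · A · (Δh/L) = 1.330e-05 × 99.0 × (9.73/24.52) = 0.0005227 m³/day.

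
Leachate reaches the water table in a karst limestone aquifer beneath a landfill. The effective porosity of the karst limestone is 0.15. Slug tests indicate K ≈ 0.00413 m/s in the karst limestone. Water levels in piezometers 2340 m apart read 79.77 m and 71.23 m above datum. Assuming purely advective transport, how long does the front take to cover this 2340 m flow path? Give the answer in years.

Convert K: 0.00413 m/s × 86400 = 356.8 m/day.
Hydraulic gradient i = (79.77 − 71.23) / 2340 = 8.54 / 2340 = 0.003650.
Darcy flux q = K · i = 356.8 × 0.003650 = 1.302 m/day.
Seepage velocity v = q / n_e = 1.302 / 0.15 = 8.682 m/day.
Travel time t = L / v = 2340 / 8.682 = 269.5 days = 0.7379 years.

0.738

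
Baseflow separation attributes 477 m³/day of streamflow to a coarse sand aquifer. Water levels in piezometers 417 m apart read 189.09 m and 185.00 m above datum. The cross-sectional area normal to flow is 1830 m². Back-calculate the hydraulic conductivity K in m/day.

26.6

Hydraulic gradient i = (189.09 − 185.00) / 417 = 4.09 / 417 = 0.009808.
From Q = K·A·i, K = Q / (A·i) = 477 / (1830 × 0.009808) = 26.58 m/day.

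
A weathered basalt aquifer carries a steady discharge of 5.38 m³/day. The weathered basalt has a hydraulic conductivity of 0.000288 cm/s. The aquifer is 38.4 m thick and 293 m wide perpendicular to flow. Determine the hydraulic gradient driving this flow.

Convert K: 0.000288 cm/s × 864 = 0.2488 m/day.
Cross-sectional area A = 293 × 38.4 = 11251 m².
From Q = K·A·i, i = Q / (K·A) = 5.38 / (0.2488 × 11251) = 0.001922.

0.00192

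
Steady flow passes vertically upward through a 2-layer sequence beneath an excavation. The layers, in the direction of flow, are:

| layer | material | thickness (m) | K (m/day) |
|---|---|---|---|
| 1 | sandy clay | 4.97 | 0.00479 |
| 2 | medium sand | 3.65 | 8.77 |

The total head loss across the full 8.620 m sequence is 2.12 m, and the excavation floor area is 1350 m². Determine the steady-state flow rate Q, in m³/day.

2.76

Flow is perpendicular to layering, so the layers act in series and the equivalent K is the thickness-weighted harmonic mean.
Total thickness L = 4.97 + 3.65 = 8.620 m.
Σ(b_i/K_i) = 4.97/0.00479 + 3.65/8.77 = 1038 d.
K_eq = L / Σ(b_i/K_i) = 8.620 / 1038 = 0.008304 m/day.
Q = K_eq · A · (Δh/L) = 0.008304 × 1350 × (2.12/8.620) = 2.757 m³/day.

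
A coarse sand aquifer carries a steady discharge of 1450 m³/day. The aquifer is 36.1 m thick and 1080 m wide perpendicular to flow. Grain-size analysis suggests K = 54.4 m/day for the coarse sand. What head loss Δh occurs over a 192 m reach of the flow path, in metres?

0.131

Cross-sectional area A = 1080 × 36.1 = 38988 m².
From Q = K·A·i, i = Q / (K·A) = 1450 / (54.40 × 38988) = 0.0006837.
Head loss Δh = i · L = 0.0006837 × 192 = 0.1313 m.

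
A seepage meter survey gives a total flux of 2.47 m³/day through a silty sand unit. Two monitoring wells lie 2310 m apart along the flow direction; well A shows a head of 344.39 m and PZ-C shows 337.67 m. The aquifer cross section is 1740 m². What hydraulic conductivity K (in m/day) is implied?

Hydraulic gradient i = (344.39 − 337.67) / 2310 = 6.72 / 2310 = 0.002909.
From Q = K·A·i, K = Q / (A·i) = 2.47 / (1740 × 0.002909) = 0.4880 m/day.

0.488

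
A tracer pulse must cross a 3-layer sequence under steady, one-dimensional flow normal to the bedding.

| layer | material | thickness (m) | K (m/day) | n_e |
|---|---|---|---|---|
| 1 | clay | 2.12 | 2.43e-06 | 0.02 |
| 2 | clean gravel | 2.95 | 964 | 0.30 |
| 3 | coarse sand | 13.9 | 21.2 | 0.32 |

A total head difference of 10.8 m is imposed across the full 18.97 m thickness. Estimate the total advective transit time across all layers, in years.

1190

With flow normal to the layers, continuity requires the same specific discharge q through every layer.
Σ(b_i/K_i) = 2.12/2.43e-06 + 2.95/964 + 13.9/21.2 = 8.724e+05 d.
q = Δh / Σ(b_i/K_i) = 10.8 / 8.724e+05 = 1.238e-05 m/day.
In each layer the seepage velocity is v_i = q/n_i, so the layer transit time is t_i = b_i·n_i / q:
  layer 1 (clay): t_1 = 2.12 × 0.02 / 1.238e-05 = 3425 d
  layer 2 (clean gravel): t_2 = 2.95 × 0.30 / 1.238e-05 = 71491 d
  layer 3 (coarse sand): t_3 = 13.9 × 0.32 / 1.238e-05 = 3.593e+05 d
Total t = Σ t_i = 4.342e+05 days = 1189 years.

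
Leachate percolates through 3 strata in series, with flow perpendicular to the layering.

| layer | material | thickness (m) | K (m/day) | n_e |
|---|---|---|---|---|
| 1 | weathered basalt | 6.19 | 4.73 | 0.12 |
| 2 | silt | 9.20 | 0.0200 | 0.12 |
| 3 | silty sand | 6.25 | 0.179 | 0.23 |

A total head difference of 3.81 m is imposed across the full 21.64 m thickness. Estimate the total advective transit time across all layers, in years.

1.17

With flow normal to the layers, continuity requires the same specific discharge q through every layer.
Σ(b_i/K_i) = 6.19/4.73 + 9.20/0.0200 + 6.25/0.179 = 496.2 d.
q = Δh / Σ(b_i/K_i) = 3.81 / 496.2 = 0.007678 m/day.
In each layer the seepage velocity is v_i = q/n_i, so the layer transit time is t_i = b_i·n_i / q:
  layer 1 (weathered basalt): t_1 = 6.19 × 0.12 / 0.007678 = 96.74 d
  layer 2 (silt): t_2 = 9.20 × 0.12 / 0.007678 = 143.8 d
  layer 3 (silty sand): t_3 = 6.25 × 0.23 / 0.007678 = 187.2 d
Total t = Σ t_i = 427.8 days = 1.171 years.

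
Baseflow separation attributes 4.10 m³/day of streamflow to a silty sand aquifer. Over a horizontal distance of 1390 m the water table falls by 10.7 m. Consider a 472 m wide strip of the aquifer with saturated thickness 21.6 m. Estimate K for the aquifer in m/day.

Cross-sectional area A = 472 × 21.6 = 10195 m².
Hydraulic gradient i = Δh / L = 10.7 / 1390 = 0.007698.
From Q = K·A·i, K = Q / (A·i) = 4.10 / (10195 × 0.007698) = 0.05224 m/day.

0.0522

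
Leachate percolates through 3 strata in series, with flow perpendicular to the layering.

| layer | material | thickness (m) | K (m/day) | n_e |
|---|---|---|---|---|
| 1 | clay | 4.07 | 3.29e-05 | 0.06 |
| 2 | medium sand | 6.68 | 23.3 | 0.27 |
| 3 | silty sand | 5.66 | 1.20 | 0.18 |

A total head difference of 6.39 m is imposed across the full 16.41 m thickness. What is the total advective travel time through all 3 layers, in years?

163

With flow normal to the layers, continuity requires the same specific discharge q through every layer.
Σ(b_i/K_i) = 4.07/3.29e-05 + 6.68/23.3 + 5.66/1.20 = 1.237e+05 d.
q = Δh / Σ(b_i/K_i) = 6.39 / 1.237e+05 = 5.165e-05 m/day.
In each layer the seepage velocity is v_i = q/n_i, so the layer transit time is t_i = b_i·n_i / q:
  layer 1 (clay): t_1 = 4.07 × 0.06 / 5.165e-05 = 4728 d
  layer 2 (medium sand): t_2 = 6.68 × 0.27 / 5.165e-05 = 34918 d
  layer 3 (silty sand): t_3 = 5.66 × 0.18 / 5.165e-05 = 19724 d
Total t = Σ t_i = 59371 days = 162.5 years.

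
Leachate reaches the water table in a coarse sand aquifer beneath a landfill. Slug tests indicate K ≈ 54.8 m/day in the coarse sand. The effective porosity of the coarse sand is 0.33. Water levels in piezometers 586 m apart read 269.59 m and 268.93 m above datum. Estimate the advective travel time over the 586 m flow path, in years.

8.58

Hydraulic gradient i = (269.59 − 268.93) / 586 = 0.66 / 586 = 0.001126.
Darcy flux q = K · i = 54.80 × 0.001126 = 0.06172 m/day.
Seepage velocity v = q / n_e = 0.06172 / 0.33 = 0.1870 m/day.
Travel time t = L / v = 586 / 0.1870 = 3133 days = 8.578 years.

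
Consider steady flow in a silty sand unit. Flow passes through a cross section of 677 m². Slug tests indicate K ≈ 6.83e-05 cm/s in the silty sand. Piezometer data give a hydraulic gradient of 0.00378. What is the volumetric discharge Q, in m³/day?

0.151

Convert K: 6.83e-05 cm/s × 864 = 0.05901 m/day.
Hydraulic gradient i = 0.00378.
Darcy's law: Q = K · A · i = 0.05901 × 677.0 × 0.003780 = 0.1510 m³/day.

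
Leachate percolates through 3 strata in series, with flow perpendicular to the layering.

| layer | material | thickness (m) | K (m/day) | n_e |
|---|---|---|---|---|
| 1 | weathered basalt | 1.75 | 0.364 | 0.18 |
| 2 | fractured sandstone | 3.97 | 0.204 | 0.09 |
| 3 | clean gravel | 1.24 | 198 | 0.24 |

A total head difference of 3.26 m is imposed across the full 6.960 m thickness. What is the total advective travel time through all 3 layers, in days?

7.22

With flow normal to the layers, continuity requires the same specific discharge q through every layer.
Σ(b_i/K_i) = 1.75/0.364 + 3.97/0.204 + 1.24/198 = 24.27 d.
q = Δh / Σ(b_i/K_i) = 3.26 / 24.27 = 0.1343 m/day.
In each layer the seepage velocity is v_i = q/n_i, so the layer transit time is t_i = b_i·n_i / q:
  layer 1 (weathered basalt): t_1 = 1.75 × 0.18 / 0.1343 = 2.346 d
  layer 2 (fractured sandstone): t_2 = 3.97 × 0.09 / 0.1343 = 2.661 d
  layer 3 (clean gravel): t_3 = 1.24 × 0.24 / 0.1343 = 2.216 d
Total t = Σ t_i = 7.222 days.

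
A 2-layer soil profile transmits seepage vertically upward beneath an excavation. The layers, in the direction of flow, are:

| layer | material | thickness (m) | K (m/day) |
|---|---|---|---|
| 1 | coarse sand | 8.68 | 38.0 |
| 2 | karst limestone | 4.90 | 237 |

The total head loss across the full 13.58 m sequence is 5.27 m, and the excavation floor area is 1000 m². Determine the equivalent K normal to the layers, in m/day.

Flow is perpendicular to layering, so the layers act in series and the equivalent K is the thickness-weighted harmonic mean.
Total thickness L = 8.68 + 4.90 = 13.58 m.
Σ(b_i/K_i) = 8.68/38.0 + 4.90/237 = 0.2491 d.
K_eq = L / Σ(b_i/K_i) = 13.58 / 0.2491 = 54.52 m/day.

54.5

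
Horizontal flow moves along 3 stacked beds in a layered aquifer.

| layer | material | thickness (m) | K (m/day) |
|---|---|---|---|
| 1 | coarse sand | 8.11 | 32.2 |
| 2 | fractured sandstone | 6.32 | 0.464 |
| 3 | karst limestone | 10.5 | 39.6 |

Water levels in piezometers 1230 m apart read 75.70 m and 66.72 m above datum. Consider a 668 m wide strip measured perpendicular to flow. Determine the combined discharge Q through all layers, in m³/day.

3320

Flow is parallel to layering, so each bed carries its own Darcy discharge and the transmissivities add.
Σ(K_i·b_i) = 32.2×8.11 + 0.464×6.32 + 39.6×10.5 = 679.9 m²/day.
Hydraulic gradient i = (75.70 − 66.72) / 1230 = 8.98 / 1230 = 0.007301.
Q = Σ(K_i·b_i) · W · i = 679.9 × 668 × 0.007301 = 3316 m³/day.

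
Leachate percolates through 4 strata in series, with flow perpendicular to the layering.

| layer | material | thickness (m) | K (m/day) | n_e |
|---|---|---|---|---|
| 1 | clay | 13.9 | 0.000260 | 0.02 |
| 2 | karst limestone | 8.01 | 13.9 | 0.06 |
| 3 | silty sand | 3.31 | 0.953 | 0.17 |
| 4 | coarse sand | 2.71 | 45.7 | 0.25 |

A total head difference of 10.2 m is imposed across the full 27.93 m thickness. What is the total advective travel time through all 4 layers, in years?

With flow normal to the layers, continuity requires the same specific discharge q through every layer.
Σ(b_i/K_i) = 13.9/0.000260 + 8.01/13.9 + 3.31/0.953 + 2.71/45.7 = 53466 d.
q = Δh / Σ(b_i/K_i) = 10.2 / 53466 = 0.0001908 m/day.
In each layer the seepage velocity is v_i = q/n_i, so the layer transit time is t_i = b_i·n_i / q:
  layer 1 (clay): t_1 = 13.9 × 0.02 / 0.0001908 = 1457 d
  layer 2 (karst limestone): t_2 = 8.01 × 0.06 / 0.0001908 = 2519 d
  layer 3 (silty sand): t_3 = 3.31 × 0.17 / 0.0001908 = 2950 d
  layer 4 (coarse sand): t_4 = 2.71 × 0.25 / 0.0001908 = 3551 d
Total t = Σ t_i = 10477 days = 28.68 years.

28.7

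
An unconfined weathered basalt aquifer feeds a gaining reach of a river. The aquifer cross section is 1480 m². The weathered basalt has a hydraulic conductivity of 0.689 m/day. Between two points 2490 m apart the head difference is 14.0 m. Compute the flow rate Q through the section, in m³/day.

5.73

Hydraulic gradient i = Δh / L = 14.0 / 2490 = 0.005622.
Darcy's law: Q = K · A · i = 0.6890 × 1480 × 0.005622 = 5.733 m³/day.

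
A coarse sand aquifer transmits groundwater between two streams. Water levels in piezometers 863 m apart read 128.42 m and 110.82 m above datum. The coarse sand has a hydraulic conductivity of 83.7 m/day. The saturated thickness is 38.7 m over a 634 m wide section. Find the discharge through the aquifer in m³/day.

41900

Cross-sectional area A = 634 × 38.7 = 24536 m².
Hydraulic gradient i = (128.42 − 110.82) / 863 = 17.6 / 863 = 0.02039.
Darcy's law: Q = K · A · i = 83.70 × 24536 × 0.02039 = 41882 m³/day.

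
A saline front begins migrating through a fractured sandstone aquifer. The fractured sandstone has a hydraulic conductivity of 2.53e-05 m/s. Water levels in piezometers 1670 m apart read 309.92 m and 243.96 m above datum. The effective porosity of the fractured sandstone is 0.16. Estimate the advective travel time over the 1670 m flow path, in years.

Convert K: 2.53e-05 m/s × 86400 = 2.186 m/day.
Hydraulic gradient i = (309.92 − 243.96) / 1670 = 65.96 / 1670 = 0.03950.
Darcy flux q = K · i = 2.186 × 0.03950 = 0.08634 m/day.
Seepage velocity v = q / n_e = 0.08634 / 0.16 = 0.5396 m/day.
Travel time t = L / v = 1670 / 0.5396 = 3095 days = 8.473 years.

8.47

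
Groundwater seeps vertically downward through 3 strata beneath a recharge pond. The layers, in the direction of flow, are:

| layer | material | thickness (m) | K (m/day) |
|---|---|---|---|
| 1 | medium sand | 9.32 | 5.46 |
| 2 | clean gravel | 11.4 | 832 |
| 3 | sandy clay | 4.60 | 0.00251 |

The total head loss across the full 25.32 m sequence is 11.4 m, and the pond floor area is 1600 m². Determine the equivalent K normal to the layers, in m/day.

0.0138

Flow is perpendicular to layering, so the layers act in series and the equivalent K is the thickness-weighted harmonic mean.
Total thickness L = 9.32 + 11.4 + 4.60 = 25.32 m.
Σ(b_i/K_i) = 9.32/5.46 + 11.4/832 + 4.60/0.00251 = 1834 d.
K_eq = L / Σ(b_i/K_i) = 25.32 / 1834 = 0.01380 m/day.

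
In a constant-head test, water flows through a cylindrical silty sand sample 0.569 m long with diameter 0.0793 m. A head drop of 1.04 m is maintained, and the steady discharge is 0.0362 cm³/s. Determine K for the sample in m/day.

Cross-sectional area A = π·(d/2)² = π × (0.0793/2)² = 0.004939 m².
Convert discharge: 0.0362 cm³/s = 3.620e-08 m³/s.
Darcy's law rearranged: K = Q·L / (A·Δh) = 3.620e-08 × 0.569 / (0.004939 × 1.04) = 4.010e-06 m/s = 0.3465 m/day.

0.346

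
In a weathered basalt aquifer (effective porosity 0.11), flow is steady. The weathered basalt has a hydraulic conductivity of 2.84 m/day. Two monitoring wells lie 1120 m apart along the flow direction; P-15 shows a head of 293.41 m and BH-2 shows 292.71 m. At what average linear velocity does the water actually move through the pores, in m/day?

Hydraulic gradient i = (293.41 − 292.71) / 1120 = 0.7 / 1120 = 0.0006250.
Darcy flux q = K · i = 2.840 × 0.0006250 = 0.001775 m/day.
Seepage velocity v = q / n_e = 0.001775 / 0.11 = 0.01614 m/day.

0.0161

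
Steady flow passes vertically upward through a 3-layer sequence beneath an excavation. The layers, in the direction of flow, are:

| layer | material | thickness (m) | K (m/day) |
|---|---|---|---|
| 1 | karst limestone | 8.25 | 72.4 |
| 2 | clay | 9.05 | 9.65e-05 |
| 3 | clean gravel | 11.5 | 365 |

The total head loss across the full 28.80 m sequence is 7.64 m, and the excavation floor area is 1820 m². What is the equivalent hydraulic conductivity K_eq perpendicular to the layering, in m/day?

Flow is perpendicular to layering, so the layers act in series and the equivalent K is the thickness-weighted harmonic mean.
Total thickness L = 8.25 + 9.05 + 11.5 = 28.80 m.
Σ(b_i/K_i) = 8.25/72.4 + 9.05/9.65e-05 + 11.5/365 = 93783 d.
K_eq = L / Σ(b_i/K_i) = 28.80 / 93783 = 0.0003071 m/day.

0.000307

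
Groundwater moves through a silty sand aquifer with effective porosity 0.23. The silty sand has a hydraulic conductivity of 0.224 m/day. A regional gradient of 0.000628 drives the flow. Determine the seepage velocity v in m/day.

0.000612

Hydraulic gradient i = 0.000628.
Darcy flux q = K · i = 0.2240 × 0.0006280 = 0.0001407 m/day.
Seepage velocity v = q / n_e = 0.0001407 / 0.23 = 0.0006116 m/day.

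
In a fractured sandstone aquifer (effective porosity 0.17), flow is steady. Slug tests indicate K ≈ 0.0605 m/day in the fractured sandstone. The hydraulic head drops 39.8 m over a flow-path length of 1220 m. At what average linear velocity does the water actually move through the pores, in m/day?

0.0116

Hydraulic gradient i = Δh / L = 39.8 / 1220 = 0.03262.
Darcy flux q = K · i = 0.06050 × 0.03262 = 0.001974 m/day.
Seepage velocity v = q / n_e = 0.001974 / 0.17 = 0.01161 m/day.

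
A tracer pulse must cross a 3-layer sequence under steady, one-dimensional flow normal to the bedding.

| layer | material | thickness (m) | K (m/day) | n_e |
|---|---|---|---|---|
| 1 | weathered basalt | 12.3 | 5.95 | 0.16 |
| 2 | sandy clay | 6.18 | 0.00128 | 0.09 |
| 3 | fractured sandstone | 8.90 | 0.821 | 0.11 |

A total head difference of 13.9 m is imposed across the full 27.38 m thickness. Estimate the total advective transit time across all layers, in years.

With flow normal to the layers, continuity requires the same specific discharge q through every layer.
Σ(b_i/K_i) = 12.3/5.95 + 6.18/0.00128 + 8.90/0.821 = 4841 d.
q = Δh / Σ(b_i/K_i) = 13.9 / 4841 = 0.002871 m/day.
In each layer the seepage velocity is v_i = q/n_i, so the layer transit time is t_i = b_i·n_i / q:
  layer 1 (weathered basalt): t_1 = 12.3 × 0.16 / 0.002871 = 685.4 d
  layer 2 (sandy clay): t_2 = 6.18 × 0.09 / 0.002871 = 193.7 d
  layer 3 (fractured sandstone): t_3 = 8.90 × 0.11 / 0.002871 = 341.0 d
Total t = Σ t_i = 1220 days = 3.340 years.

3.34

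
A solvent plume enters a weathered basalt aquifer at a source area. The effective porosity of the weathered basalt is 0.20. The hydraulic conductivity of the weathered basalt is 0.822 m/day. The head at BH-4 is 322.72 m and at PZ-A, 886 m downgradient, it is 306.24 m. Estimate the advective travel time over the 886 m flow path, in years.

31.7

Hydraulic gradient i = (322.72 − 306.24) / 886 = 16.48 / 886 = 0.01860.
Darcy flux q = K · i = 0.8220 × 0.01860 = 0.01529 m/day.
Seepage velocity v = q / n_e = 0.01529 / 0.20 = 0.07645 m/day.
Travel time t = L / v = 886 / 0.07645 = 11590 days = 31.73 years.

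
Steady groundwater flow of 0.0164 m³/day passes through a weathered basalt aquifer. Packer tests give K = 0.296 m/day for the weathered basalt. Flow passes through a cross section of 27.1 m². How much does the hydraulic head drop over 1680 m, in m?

From Q = K·A·i, i = Q / (K·A) = 0.0164 / (0.2960 × 27.10) = 0.002044.
Head loss Δh = i · L = 0.002044 × 1680 = 3.435 m.

3.43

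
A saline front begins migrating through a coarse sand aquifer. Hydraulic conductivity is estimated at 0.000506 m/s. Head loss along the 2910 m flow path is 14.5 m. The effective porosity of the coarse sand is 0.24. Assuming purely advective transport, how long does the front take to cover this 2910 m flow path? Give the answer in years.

8.78

Convert K: 0.000506 m/s × 86400 = 43.72 m/day.
Hydraulic gradient i = Δh / L = 14.5 / 2910 = 0.004983.
Darcy flux q = K · i = 43.72 × 0.004983 = 0.2178 m/day.
Seepage velocity v = q / n_e = 0.2178 / 0.24 = 0.9077 m/day.
Travel time t = L / v = 2910 / 0.9077 = 3206 days = 8.778 years.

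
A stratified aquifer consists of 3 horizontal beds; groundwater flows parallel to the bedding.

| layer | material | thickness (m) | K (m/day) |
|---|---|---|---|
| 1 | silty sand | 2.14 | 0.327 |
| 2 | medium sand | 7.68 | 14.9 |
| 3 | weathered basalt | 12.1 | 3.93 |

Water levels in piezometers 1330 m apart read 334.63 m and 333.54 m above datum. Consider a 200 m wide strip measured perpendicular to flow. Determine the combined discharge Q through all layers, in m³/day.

26.7

Flow is parallel to layering, so each bed carries its own Darcy discharge and the transmissivities add.
Σ(K_i·b_i) = 0.327×2.14 + 14.9×7.68 + 3.93×12.1 = 162.7 m²/day.
Hydraulic gradient i = (334.63 − 333.54) / 1330 = 1.09 / 1330 = 0.0008195.
Q = Σ(K_i·b_i) · W · i = 162.7 × 200 × 0.0008195 = 26.67 m³/day.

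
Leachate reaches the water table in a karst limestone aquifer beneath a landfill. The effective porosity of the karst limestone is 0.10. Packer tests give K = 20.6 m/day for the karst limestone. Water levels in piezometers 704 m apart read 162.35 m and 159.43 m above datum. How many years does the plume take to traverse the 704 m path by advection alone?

Hydraulic gradient i = (162.35 − 159.43) / 704 = 2.92 / 704 = 0.004148.
Darcy flux q = K · i = 20.60 × 0.004148 = 0.08544 m/day.
Seepage velocity v = q / n_e = 0.08544 / 0.10 = 0.8544 m/day.
Travel time t = L / v = 704 / 0.8544 = 823.9 days = 2.256 years.

2.26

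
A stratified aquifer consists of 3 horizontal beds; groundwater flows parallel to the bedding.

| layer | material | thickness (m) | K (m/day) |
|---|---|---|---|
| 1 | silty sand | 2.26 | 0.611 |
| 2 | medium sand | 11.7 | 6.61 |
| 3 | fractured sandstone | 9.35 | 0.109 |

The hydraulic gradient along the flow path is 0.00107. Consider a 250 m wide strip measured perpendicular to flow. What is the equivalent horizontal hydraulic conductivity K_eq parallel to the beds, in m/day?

Flow is parallel to layering, so each bed carries its own Darcy discharge and the transmissivities add.
Σ(K_i·b_i) = 0.611×2.26 + 6.61×11.7 + 0.109×9.35 = 79.74 m²/day.
Total thickness b = 23.31 m, so K_eq = Σ(K_i·b_i)/b = 3.421 m/day.

3.42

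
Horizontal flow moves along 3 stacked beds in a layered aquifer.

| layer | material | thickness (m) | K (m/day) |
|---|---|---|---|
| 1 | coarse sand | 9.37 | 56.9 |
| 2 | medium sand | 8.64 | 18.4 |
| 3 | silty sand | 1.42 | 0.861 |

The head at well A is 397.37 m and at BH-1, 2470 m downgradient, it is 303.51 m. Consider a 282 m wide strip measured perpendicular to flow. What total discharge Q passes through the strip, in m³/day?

Flow is parallel to layering, so each bed carries its own Darcy discharge and the transmissivities add.
Σ(K_i·b_i) = 56.9×9.37 + 18.4×8.64 + 0.861×1.42 = 693.4 m²/day.
Hydraulic gradient i = (397.37 − 303.51) / 2470 = 93.86 / 2470 = 0.03800.
Q = Σ(K_i·b_i) · W · i = 693.4 × 282 × 0.03800 = 7430 m³/day.

7430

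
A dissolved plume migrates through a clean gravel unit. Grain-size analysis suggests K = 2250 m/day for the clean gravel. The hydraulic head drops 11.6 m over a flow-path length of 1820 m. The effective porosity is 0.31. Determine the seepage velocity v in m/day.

46.3

Hydraulic gradient i = Δh / L = 11.6 / 1820 = 0.006374.
Darcy flux q = K · i = 2250 × 0.006374 = 14.34 m/day.
Seepage velocity v = q / n_e = 14.34 / 0.31 = 46.26 m/day.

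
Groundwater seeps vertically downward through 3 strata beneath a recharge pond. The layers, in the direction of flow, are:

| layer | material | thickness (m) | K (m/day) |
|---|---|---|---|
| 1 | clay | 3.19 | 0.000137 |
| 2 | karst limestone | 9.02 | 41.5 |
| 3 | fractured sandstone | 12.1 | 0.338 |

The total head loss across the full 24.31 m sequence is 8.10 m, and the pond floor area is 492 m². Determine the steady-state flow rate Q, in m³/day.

0.171

Flow is perpendicular to layering, so the layers act in series and the equivalent K is the thickness-weighted harmonic mean.
Total thickness L = 3.19 + 9.02 + 12.1 = 24.31 m.
Σ(b_i/K_i) = 3.19/0.000137 + 9.02/41.5 + 12.1/0.338 = 23321 d.
K_eq = L / Σ(b_i/K_i) = 24.31 / 23321 = 0.001042 m/day.
Q = K_eq · A · (Δh/L) = 0.001042 × 492 × (8.10/24.31) = 0.1709 m³/day.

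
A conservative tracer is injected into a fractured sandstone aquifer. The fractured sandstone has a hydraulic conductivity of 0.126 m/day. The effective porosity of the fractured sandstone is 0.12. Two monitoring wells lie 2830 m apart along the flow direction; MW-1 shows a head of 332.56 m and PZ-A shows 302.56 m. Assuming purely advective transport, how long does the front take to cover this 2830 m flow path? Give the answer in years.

Hydraulic gradient i = (332.56 − 302.56) / 2830 = 30 / 2830 = 0.01060.
Darcy flux q = K · i = 0.1260 × 0.01060 = 0.001336 m/day.
Seepage velocity v = q / n_e = 0.001336 / 0.12 = 0.01113 m/day.
Travel time t = L / v = 2830 / 0.01113 = 2.543e+05 days = 696.1 years.

696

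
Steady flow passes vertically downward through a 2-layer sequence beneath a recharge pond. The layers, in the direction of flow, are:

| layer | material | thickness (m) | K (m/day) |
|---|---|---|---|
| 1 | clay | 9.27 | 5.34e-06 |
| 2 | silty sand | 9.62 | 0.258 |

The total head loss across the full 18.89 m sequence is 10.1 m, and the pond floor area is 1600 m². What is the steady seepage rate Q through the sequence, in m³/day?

Flow is perpendicular to layering, so the layers act in series and the equivalent K is the thickness-weighted harmonic mean.
Total thickness L = 9.27 + 9.62 = 18.89 m.
Σ(b_i/K_i) = 9.27/5.34e-06 + 9.62/0.258 = 1.736e+06 d.
K_eq = L / Σ(b_i/K_i) = 18.89 / 1.736e+06 = 1.088e-05 m/day.
Q = K_eq · A · (Δh/L) = 1.088e-05 × 1600 × (10.1/18.89) = 0.009309 m³/day.

0.00931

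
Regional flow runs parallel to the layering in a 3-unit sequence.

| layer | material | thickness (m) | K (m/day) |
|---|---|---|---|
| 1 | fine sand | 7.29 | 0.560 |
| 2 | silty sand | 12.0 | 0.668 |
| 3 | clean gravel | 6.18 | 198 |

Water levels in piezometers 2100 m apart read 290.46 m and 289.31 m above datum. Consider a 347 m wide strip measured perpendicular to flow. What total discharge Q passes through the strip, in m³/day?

235

Flow is parallel to layering, so each bed carries its own Darcy discharge and the transmissivities add.
Σ(K_i·b_i) = 0.560×7.29 + 0.668×12.0 + 198×6.18 = 1236 m²/day.
Hydraulic gradient i = (290.46 − 289.31) / 2100 = 1.15 / 2100 = 0.0005476.
Q = Σ(K_i·b_i) · W · i = 1236 × 347 × 0.0005476 = 234.8 m³/day.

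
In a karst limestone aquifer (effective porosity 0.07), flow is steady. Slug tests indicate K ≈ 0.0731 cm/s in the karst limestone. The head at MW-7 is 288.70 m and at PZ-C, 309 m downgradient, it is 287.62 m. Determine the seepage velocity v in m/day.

3.15

Convert K: 0.0731 cm/s × 864 = 63.16 m/day.
Hydraulic gradient i = (288.70 − 287.62) / 309 = 1.08 / 309 = 0.003495.
Darcy flux q = K · i = 63.16 × 0.003495 = 0.2207 m/day.
Seepage velocity v = q / n_e = 0.2207 / 0.07 = 3.154 m/day.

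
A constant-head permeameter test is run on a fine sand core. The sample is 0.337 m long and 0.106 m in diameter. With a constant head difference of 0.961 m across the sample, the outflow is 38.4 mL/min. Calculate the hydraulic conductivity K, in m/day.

Cross-sectional area A = π·(d/2)² = π × (0.106/2)² = 0.008825 m².
Convert discharge: 38.4 mL/min = 6.400e-07 m³/s.
Darcy's law rearranged: K = Q·L / (A·Δh) = 6.400e-07 × 0.337 / (0.008825 × 0.961) = 2.543e-05 m/s = 2.197 m/day.

2.20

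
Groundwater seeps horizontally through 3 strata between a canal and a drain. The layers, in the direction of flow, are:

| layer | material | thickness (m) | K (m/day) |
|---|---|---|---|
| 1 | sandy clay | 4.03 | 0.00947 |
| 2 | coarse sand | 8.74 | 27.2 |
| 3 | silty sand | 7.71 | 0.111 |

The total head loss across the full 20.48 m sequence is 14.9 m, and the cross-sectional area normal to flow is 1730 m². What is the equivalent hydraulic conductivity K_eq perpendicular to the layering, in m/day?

0.0413

Flow is perpendicular to layering, so the layers act in series and the equivalent K is the thickness-weighted harmonic mean.
Total thickness L = 4.03 + 8.74 + 7.71 = 20.48 m.
Σ(b_i/K_i) = 4.03/0.00947 + 8.74/27.2 + 7.71/0.111 = 495.3 d.
K_eq = L / Σ(b_i/K_i) = 20.48 / 495.3 = 0.04135 m/day.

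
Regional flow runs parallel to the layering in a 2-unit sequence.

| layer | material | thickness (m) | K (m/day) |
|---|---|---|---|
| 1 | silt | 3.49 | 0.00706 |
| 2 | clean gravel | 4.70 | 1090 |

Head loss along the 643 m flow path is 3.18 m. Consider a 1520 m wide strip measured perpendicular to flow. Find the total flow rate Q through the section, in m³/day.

Flow is parallel to layering, so each bed carries its own Darcy discharge and the transmissivities add.
Σ(K_i·b_i) = 0.00706×3.49 + 1090×4.70 = 5123 m²/day.
Hydraulic gradient i = Δh / L = 3.18 / 643 = 0.004946.
Q = Σ(K_i·b_i) · W · i = 5123 × 1520 × 0.004946 = 38511 m³/day.

38500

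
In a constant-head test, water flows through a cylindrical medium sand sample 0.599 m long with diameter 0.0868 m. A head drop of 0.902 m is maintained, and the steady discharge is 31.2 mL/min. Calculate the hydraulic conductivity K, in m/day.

5.04

Cross-sectional area A = π·(d/2)² = π × (0.0868/2)² = 0.005917 m².
Convert discharge: 31.2 mL/min = 5.200e-07 m³/s.
Darcy's law rearranged: K = Q·L / (A·Δh) = 5.200e-07 × 0.599 / (0.005917 × 0.902) = 5.836e-05 m/s = 5.042 m/day.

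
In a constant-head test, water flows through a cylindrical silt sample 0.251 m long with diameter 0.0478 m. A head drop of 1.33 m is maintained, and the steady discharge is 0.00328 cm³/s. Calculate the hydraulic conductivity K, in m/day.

0.0298

Cross-sectional area A = π·(d/2)² = π × (0.0478/2)² = 0.001795 m².
Convert discharge: 0.00328 cm³/s = 3.280e-09 m³/s.
Darcy's law rearranged: K = Q·L / (A·Δh) = 3.280e-09 × 0.251 / (0.001795 × 1.33) = 3.449e-07 m/s = 0.02980 m/day.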